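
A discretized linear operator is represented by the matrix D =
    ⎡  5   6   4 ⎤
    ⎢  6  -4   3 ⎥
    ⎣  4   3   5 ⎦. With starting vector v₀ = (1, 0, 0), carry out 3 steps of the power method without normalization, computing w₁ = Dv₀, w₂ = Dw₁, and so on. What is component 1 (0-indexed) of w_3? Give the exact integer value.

w1 = Dv₀ = (5, 6, 4)
w2 = Dw1 = (77, 18, 58)
w3 = Dw2 = (725, 564, 652)
The requested component of w3 is 564.

564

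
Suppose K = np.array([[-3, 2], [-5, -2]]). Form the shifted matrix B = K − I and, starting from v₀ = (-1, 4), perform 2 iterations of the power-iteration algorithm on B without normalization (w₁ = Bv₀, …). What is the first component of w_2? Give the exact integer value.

B = K − I has rows (-4, 2); (-5, -3)
w1 = Bv₀ = ((-4)·(-1) + 2·4; (-5)·(-1) + (-3)·4) = (12, -7)
w2 = Bw1 = ((-4)·12 + 2·(-7); (-5)·12 + (-3)·(-7)) = (-62, -39)
Requested component of w2: -62

-62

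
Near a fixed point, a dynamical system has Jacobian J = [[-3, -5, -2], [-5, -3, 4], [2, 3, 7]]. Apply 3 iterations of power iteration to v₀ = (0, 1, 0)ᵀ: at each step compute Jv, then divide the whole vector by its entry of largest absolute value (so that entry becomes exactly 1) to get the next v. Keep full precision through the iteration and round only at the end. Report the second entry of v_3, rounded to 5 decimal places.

0.81699

Jv0 = (-5.000000, -3.000000, 3.000000); divide by -5.000000 → v1 = (1.000000, 0.600000, -0.600000)
Jv1 = (-4.800000, -9.200000, -0.400000); divide by -9.200000 → v2 = (0.521739, 1.000000, 0.043478)
Jv2 = (-6.652174, -5.434783, 4.347826); divide by -6.652174 → v3 = (1.000000, 0.816993, -0.653595)
Requested entry of v3: -250/-306 = 0.81699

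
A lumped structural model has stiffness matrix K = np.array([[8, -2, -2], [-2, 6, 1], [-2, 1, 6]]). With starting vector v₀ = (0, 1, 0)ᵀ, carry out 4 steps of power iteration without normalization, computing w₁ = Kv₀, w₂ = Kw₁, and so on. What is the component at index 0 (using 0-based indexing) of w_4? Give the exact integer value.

-3870

w1 = Kv₀ = (8·0 + (-2)·1 + (-2)·0; (-2)·0 + 6·1 + 1·0; (-2)·0 + 1·1 + 6·0) = (-2, 6, 1)
w2 = Kw1 = (8·(-2) + (-2)·6 + (-2)·1; (-2)·(-2) + 6·6 + 1·1; (-2)·(-2) + 1·6 + 6·1) = (-30, 41, 16)
w3 = Kw2 = (-354, 322, 197)
w4 = Kw3 = (-3870, 2837, 2212)
The requested component of w4 is -3870.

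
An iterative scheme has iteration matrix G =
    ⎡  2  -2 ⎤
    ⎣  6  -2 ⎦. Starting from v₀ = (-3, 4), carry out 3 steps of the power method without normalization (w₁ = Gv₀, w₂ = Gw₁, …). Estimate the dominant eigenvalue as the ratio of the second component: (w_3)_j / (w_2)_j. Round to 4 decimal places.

λ ≈ -6.5000

w1 = Gv₀ = (2·(-3) + (-2)·4; 6·(-3) + (-2)·4) = (-14, -26)
w2 = Gw1 = (2·(-14) + (-2)·(-26); 6·(-14) + (-2)·(-26)) = (24, -32)
w3 = Gw2 = (112, 208)
Ratio at component: 208 / -32 = -6.5000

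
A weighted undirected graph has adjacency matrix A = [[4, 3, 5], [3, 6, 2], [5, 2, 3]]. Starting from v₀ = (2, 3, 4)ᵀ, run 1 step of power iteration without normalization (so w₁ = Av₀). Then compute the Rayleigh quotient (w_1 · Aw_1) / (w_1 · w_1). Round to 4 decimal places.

λ ≈ 11.0230

w1 = Av₀ = (4·2 + 3·3 + 5·4; 3·2 + 6·3 + 2·4; 5·2 + 2·3 + 3·4) = (37, 32, 28)
Aw1 = (384, 359, 333)
w1·Aw1 = 37·384 + 32·359 + 28·333 = 35020; w1·w1 = 37·37 + 32·32 + 28·28 = 3177
λ ≈ 35020/3177 = 11.0230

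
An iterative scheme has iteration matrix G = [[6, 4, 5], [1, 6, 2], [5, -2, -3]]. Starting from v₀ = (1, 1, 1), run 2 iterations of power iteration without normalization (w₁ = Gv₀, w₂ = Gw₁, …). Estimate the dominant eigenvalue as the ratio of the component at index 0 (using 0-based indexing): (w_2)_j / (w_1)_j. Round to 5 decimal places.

w1 = Gv₀ = (6·1 + 4·1 + 5·1; 1·1 + 6·1 + 2·1; 5·1 + (-2)·1 + (-3)·1) = (15, 9, 0)
w2 = Gw1 = (6·15 + 4·9 + 5·0; 1·15 + 6·9 + 2·0; 5·15 + (-2)·9 + (-3)·0) = (126, 69, 57)
Ratio at component: 126 / 15 = 8.40000

λ ≈ 8.40000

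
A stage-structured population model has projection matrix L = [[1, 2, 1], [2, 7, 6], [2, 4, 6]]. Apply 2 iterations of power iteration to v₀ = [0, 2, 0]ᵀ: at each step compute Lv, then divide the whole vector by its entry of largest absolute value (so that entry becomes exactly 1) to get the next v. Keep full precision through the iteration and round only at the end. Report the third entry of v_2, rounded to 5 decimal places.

0.72727

Lv0 = (4.000000, 14.000000, 8.000000); divide by 14.000000 → v1 = (0.285714, 1.000000, 0.571429)
Lv1 = (2.857143, 11.000000, 8.000000); divide by 11.000000 → v2 = (0.259740, 1.000000, 0.727273)
Requested entry of v2: 112/154 = 0.72727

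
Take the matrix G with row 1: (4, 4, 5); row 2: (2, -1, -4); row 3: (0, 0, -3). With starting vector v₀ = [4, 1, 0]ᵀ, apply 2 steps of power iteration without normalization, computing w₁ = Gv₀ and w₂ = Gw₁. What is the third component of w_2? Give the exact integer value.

w1 = Gv₀ = (20, 7, 0)
w2 = Gw1 = (108, 33, 0)
The requested component of w2 is 0.

0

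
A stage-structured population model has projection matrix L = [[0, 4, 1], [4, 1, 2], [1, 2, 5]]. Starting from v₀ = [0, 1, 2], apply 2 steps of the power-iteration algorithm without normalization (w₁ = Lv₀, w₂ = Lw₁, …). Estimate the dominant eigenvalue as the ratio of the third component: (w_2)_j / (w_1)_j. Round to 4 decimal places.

w1 = Lv₀ = (6, 5, 12)
w2 = Lw1 = (32, 53, 76)
Ratio at component: 76 / 12 = 6.3333

λ ≈ 6.3333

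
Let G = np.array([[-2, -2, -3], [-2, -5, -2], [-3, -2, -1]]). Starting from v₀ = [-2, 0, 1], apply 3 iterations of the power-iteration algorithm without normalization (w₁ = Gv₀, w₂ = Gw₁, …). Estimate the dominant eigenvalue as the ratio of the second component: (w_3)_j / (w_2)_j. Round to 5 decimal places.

-8.00000

w1 = Gv₀ = (1, 2, 5)
w2 = Gw1 = (-21, -22, -12)
w3 = Gw2 = (122, 176, 119)
Ratio at component: 176 / -22 = -8.00000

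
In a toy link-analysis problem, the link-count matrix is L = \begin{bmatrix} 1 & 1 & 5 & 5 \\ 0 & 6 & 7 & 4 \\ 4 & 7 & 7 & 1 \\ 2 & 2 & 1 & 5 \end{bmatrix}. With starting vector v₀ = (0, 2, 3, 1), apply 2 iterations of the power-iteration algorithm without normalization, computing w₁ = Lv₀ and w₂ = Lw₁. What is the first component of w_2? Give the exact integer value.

299

w1 = Lv₀ = (22, 37, 36, 12)
w2 = Lw1 = (299, 522, 611, 214)
The requested component of w2 is 299.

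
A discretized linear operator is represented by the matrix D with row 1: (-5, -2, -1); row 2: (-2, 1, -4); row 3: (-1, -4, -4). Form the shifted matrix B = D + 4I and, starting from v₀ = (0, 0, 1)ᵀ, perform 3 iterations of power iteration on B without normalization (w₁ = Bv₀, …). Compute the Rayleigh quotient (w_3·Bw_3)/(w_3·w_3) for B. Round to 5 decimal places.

B = D + 4I has rows (-1, -2, -1); (-2, 5, -4); (-1, -4, 0)
w1 = Bv₀ = ((-1)·0 + (-2)·0 + (-1)·1; (-2)·0 + 5·0 + (-4)·1; (-1)·0 + (-4)·0 + 0·1) = (-1, -4, 0)
w2 = Bw1 = ((-1)·(-1) + (-2)·(-4) + (-1)·0; (-2)·(-1) + 5·(-4) + (-4)·0; (-1)·(-1) + (-4)·(-4) + 0·0) = (9, -18, 17)
w3 = Bw2 = (10, -176, 63)
Bw3 = (279, -1152, 694)
w3·Bw3 = 249264; w3·w3 = 35045; μ ≈ 249264/35045 = 7.11268

7.11268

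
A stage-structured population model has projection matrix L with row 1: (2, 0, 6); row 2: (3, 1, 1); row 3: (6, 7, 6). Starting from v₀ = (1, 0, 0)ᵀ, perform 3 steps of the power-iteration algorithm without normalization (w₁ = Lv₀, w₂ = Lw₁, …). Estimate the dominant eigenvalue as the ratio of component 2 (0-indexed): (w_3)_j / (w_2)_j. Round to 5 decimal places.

λ ≈ 11.00000

w1 = Lv₀ = (2, 3, 6)
w2 = Lw1 = (40, 15, 69)
w3 = Lw2 = (494, 204, 759)
Ratio at component: 759 / 69 = 11.00000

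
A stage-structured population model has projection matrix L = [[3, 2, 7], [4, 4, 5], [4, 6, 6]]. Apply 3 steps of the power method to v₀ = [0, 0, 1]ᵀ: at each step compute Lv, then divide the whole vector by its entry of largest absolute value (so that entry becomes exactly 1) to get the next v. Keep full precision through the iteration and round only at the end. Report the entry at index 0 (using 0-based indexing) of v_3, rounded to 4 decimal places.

Lv0 = (7.00000, 5.00000, 6.00000); divide by 7.00000 → v1 = (1.00000, 0.71429, 0.85714)
Lv1 = (10.42857, 11.14286, 13.42857); divide by 13.42857 → v2 = (0.77660, 0.82979, 1.00000)
Lv2 = (10.98936, 11.42553, 14.08511); divide by 14.08511 → v3 = (0.78021, 0.81118, 1.00000)
Requested entry of v3: 1033/1324 = 0.7802

0.7802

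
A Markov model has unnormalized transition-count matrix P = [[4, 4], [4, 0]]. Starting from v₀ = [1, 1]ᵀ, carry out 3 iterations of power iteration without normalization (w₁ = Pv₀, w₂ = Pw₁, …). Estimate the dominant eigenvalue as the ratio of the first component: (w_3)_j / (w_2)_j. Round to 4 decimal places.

6.6667

w1 = Pv₀ = (4·1 + 4·1; 4·1 + 0·1) = (8, 4)
w2 = Pw1 = (4·8 + 4·4; 4·8 + 0·4) = (48, 32)
w3 = Pw2 = (320, 192)
Ratio at component: 320 / 48 = 6.6667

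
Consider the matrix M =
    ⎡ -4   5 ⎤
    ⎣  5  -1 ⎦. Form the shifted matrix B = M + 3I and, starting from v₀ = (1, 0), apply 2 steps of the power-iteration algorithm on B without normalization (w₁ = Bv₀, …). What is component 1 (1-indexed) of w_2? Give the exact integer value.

B = M + 3I has rows (-1, 5); (5, 2)
w1 = Bv₀ = ((-1)·1 + 5·0; 5·1 + 2·0) = (-1, 5)
w2 = Bw1 = ((-1)·(-1) + 5·5; 5·(-1) + 2·5) = (26, 5)
Requested component of w2: 26

26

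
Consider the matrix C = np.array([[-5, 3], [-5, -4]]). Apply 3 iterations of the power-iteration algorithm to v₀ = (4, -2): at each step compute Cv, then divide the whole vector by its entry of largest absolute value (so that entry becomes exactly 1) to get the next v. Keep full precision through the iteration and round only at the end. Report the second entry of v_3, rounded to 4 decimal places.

1.0000

Cv0 = (-26.00000, -12.00000); divide by -26.00000 → v1 = (1.00000, 0.46154)
Cv1 = (-3.61538, -6.84615); divide by -6.84615 → v2 = (0.52809, 1.00000)
Cv2 = (0.35955, -6.64045); divide by -6.64045 → v3 = (-0.05415, 1.00000)
Requested entry of v3: -1182/-1182 = 1.0000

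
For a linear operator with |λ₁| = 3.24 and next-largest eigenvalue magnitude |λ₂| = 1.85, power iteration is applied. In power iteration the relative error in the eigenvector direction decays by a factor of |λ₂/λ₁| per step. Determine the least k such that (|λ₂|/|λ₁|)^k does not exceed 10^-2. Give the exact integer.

|λ₂/λ₁| = 1.85/3.24 = 0.57099
Need k ≥ ln(10^-2) / ln(0.57099) = -4.6052 / -0.5604 ≈ 8.218
Smallest integer k satisfying the bound: 9

9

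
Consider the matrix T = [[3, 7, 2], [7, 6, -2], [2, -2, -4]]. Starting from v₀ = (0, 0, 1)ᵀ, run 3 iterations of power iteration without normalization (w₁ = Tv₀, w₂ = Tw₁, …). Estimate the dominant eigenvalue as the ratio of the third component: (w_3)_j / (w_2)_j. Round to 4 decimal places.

w1 = Tv₀ = (3·0 + 7·0 + 2·1; 7·0 + 6·0 + (-2)·1; 2·0 + (-2)·0 + (-4)·1) = (2, -2, -4)
w2 = Tw1 = (3·2 + 7·(-2) + 2·(-4); 7·2 + 6·(-2) + (-2)·(-4); 2·2 + (-2)·(-2) + (-4)·(-4)) = (-16, 10, 24)
w3 = Tw2 = (70, -100, -148)
Ratio at component: -148 / 24 = -6.1667

-6.1667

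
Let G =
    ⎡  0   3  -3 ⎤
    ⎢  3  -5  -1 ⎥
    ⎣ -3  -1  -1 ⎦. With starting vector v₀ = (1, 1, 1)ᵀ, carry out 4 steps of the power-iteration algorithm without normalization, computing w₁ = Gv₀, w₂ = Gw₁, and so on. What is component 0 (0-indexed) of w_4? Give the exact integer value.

-132

w1 = Gv₀ = (0·1 + 3·1 + (-3)·1; 3·1 + (-5)·1 + (-1)·1; (-3)·1 + (-1)·1 + (-1)·1) = (0, -3, -5)
w2 = Gw1 = (0·0 + 3·(-3) + (-3)·(-5); 3·0 + (-5)·(-3) + (-1)·(-5); (-3)·0 + (-1)·(-3) + (-1)·(-5)) = (6, 20, 8)
w3 = Gw2 = (36, -90, -46)
w4 = Gw3 = (-132, 604, 28)
The requested component of w4 is -132.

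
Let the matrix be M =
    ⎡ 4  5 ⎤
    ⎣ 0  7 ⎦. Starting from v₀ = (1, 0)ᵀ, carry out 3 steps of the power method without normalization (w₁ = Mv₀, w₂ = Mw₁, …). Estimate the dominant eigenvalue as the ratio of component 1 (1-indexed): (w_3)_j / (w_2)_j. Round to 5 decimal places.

w1 = Mv₀ = (4, 0)
w2 = Mw1 = (16, 0)
w3 = Mw2 = (64, 0)
Ratio at component: 64 / 16 = 4.00000

4.00000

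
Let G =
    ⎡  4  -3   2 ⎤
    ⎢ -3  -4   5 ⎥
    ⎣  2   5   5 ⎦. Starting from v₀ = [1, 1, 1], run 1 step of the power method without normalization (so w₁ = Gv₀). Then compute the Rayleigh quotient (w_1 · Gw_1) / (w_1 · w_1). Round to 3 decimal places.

w1 = Gv₀ = (3, -2, 12)
Gw1 = (42, 59, 56)
w1·Gw1 = 3·42 + (-2)·59 + 12·56 = 680; w1·w1 = 3·3 + (-2)·(-2) + 12·12 = 157
λ ≈ 680/157 = 4.331

4.331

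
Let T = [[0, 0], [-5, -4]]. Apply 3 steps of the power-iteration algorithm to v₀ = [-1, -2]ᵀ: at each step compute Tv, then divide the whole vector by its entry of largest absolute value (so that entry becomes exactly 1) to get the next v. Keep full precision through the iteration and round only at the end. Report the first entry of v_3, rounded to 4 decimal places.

0.0000

Tv0 = (0.00000, 13.00000); divide by 13.00000 → v1 = (0.00000, 1.00000)
Tv1 = (0.00000, -4.00000); divide by -4.00000 → v2 = (0.00000, 1.00000)
Tv2 = (0.00000, -4.00000); divide by -4.00000 → v3 = (0.00000, 1.00000)
Requested entry of v3: 0/208 = 0.0000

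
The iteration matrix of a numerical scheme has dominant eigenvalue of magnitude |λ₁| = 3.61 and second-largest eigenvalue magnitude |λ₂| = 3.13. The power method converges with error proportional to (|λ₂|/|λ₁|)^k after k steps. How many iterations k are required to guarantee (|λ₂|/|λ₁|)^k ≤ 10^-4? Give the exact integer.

|λ₂/λ₁| = 3.13/3.61 = 0.86704
Need k ≥ ln(10^-4) / ln(0.86704) = -9.2103 / -0.1427 ≈ 64.555
Smallest integer k satisfying the bound: 65

65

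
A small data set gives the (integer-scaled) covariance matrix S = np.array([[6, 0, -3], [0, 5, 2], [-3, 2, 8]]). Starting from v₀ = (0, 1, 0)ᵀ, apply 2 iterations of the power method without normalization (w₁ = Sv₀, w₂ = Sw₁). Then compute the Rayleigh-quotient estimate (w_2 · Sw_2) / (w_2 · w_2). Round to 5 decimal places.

w1 = Sv₀ = (0, 5, 2)
w2 = Sw1 = (-6, 29, 26)
Sw2 = (-114, 197, 284)
w2·Sw2 = (-6)·(-114) + 29·197 + 26·284 = 13781; w2·w2 = (-6)·(-6) + 29·29 + 26·26 = 1553
λ ≈ 13781/1553 = 8.87379

λ ≈ 8.87379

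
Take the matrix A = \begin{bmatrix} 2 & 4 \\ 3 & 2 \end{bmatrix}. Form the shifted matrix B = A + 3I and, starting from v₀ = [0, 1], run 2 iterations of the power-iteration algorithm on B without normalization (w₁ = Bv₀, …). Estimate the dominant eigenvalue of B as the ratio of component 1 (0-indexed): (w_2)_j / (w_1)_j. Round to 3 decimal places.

B = A + 3I has rows (5, 4); (3, 5)
w1 = Bv₀ = (5·0 + 4·1; 3·0 + 5·1) = (4, 5)
w2 = Bw1 = (5·4 + 4·5; 3·4 + 5·5) = (40, 37)
Ratio: 37/5 = 7.400

μ ≈ 7.400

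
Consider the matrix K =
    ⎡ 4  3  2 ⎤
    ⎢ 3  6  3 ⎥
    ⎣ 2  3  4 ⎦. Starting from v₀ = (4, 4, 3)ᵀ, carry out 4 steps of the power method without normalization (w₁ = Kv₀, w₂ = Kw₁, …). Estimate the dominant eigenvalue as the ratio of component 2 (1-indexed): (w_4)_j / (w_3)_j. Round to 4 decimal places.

λ ≈ 10.2472

w1 = Kv₀ = (34, 45, 32)
w2 = Kw1 = (335, 468, 331)
w3 = Kw2 = (3406, 4806, 3398)
w4 = Kw3 = (34838, 49248, 34822)
Ratio at component: 49248 / 4806 = 10.2472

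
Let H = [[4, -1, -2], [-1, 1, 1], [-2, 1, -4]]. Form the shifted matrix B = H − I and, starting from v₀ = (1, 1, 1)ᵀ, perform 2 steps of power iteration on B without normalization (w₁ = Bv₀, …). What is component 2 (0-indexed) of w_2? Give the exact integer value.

B = H − I has rows (3, -1, -2); (-1, 0, 1); (-2, 1, -5)
w1 = Bv₀ = (0, 0, -6)
w2 = Bw1 = (12, -6, 30)
Requested component of w2: 30

30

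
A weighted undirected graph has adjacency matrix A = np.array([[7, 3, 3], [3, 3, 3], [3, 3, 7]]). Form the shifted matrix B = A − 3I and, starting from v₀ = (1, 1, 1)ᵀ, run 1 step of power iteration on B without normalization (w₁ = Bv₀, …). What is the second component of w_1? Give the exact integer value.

6

B = A − 3I has rows (4, 3, 3); (3, 0, 3); (3, 3, 4)
w1 = Bv₀ = (4·1 + 3·1 + 3·1; 3·1 + 0·1 + 3·1; 3·1 + 3·1 + 4·1) = (10, 6, 10)
Requested component of w1: 6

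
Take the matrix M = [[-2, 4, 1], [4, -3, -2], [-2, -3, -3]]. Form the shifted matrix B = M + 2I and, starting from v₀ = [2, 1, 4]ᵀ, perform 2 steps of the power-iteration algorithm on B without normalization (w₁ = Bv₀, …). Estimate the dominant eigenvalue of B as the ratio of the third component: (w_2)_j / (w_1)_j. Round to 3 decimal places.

0.182

B = M + 2I has rows (0, 4, 1); (4, -1, -2); (-2, -3, -1)
w1 = Bv₀ = (0·2 + 4·1 + 1·4; 4·2 + (-1)·1 + (-2)·4; (-2)·2 + (-3)·1 + (-1)·4) = (8, -1, -11)
w2 = Bw1 = (0·8 + 4·(-1) + 1·(-11); 4·8 + (-1)·(-1) + (-2)·(-11); (-2)·8 + (-3)·(-1) + (-1)·(-11)) = (-15, 55, -2)
Ratio: -2/-11 = 0.182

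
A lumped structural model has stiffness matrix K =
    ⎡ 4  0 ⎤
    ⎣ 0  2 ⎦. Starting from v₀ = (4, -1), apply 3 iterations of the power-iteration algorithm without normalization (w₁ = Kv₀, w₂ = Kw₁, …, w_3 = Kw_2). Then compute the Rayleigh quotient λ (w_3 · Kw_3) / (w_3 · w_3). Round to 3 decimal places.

λ ≈ 3.998

w1 = Kv₀ = (4·4 + 0·(-1); 0·4 + 2·(-1)) = (16, -2)
w2 = Kw1 = (4·16 + 0·(-2); 0·16 + 2·(-2)) = (64, -4)
w3 = Kw2 = (256, -8)
Kw3 = (1024, -16)
w3·Kw3 = 256·1024 + (-8)·(-16) = 262272; w3·w3 = 256·256 + (-8)·(-8) = 65600
λ ≈ 262272/65600 = 3.998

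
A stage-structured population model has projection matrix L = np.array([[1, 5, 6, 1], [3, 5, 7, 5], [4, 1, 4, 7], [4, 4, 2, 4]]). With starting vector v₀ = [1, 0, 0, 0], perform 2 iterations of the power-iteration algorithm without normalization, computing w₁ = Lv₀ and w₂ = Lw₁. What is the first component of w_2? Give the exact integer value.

w1 = Lv₀ = (1·1 + 5·0 + 6·0 + 1·0; 3·1 + 5·0 + 7·0 + 5·0; 4·1 + 1·0 + 4·0 + 7·0; 4·1 + 4·0 + 2·0 + 4·0) = (1, 3, 4, 4)
w2 = Lw1 = (1·1 + 5·3 + 6·4 + 1·4; 3·1 + 5·3 + 7·4 + 5·4; 4·1 + 1·3 + 4·4 + 7·4; 4·1 + 4·3 + 2·4 + 4·4) = (44, 66, 51, 40)
The requested component of w2 is 44.

44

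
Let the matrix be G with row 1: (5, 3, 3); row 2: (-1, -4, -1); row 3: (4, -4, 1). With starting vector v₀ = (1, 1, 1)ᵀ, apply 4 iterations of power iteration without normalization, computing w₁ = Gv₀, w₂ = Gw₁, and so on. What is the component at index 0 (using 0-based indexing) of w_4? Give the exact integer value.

w1 = Gv₀ = (11, -6, 1)
w2 = Gw1 = (40, 12, 69)
w3 = Gw2 = (443, -157, 181)
w4 = Gw3 = (2287, 4, 2581)
The requested component of w4 is 2287.

2287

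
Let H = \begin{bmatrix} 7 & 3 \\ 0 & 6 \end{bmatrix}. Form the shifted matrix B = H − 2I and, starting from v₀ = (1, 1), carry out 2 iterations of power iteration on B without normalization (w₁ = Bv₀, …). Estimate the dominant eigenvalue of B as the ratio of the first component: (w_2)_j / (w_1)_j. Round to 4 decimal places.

B = H − 2I has rows (5, 3); (0, 4)
w1 = Bv₀ = (8, 4)
w2 = Bw1 = (52, 16)
Ratio: 52/8 = 6.5000

6.5000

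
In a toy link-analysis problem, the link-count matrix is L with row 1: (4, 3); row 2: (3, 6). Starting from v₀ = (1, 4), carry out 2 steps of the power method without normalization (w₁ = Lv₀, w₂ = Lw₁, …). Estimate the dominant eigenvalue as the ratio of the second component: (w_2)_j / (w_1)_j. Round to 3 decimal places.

λ ≈ 7.778

w1 = Lv₀ = (16, 27)
w2 = Lw1 = (145, 210)
Ratio at component: 210 / 27 = 7.778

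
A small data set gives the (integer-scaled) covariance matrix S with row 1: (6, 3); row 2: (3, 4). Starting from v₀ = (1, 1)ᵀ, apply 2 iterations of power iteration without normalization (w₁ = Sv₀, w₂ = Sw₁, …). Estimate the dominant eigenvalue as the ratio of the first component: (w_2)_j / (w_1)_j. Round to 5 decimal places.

w1 = Sv₀ = (6·1 + 3·1; 3·1 + 4·1) = (9, 7)
w2 = Sw1 = (6·9 + 3·7; 3·9 + 4·7) = (75, 55)
Ratio at component: 75 / 9 = 8.33333

8.33333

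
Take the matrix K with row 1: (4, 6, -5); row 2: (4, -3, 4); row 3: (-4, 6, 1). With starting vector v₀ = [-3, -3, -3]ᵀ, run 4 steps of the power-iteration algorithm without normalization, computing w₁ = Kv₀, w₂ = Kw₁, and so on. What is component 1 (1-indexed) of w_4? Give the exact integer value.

-5037

w1 = Kv₀ = (4·(-3) + 6·(-3) + (-5)·(-3); 4·(-3) + (-3)·(-3) + 4·(-3); (-4)·(-3) + 6·(-3) + 1·(-3)) = (-15, -15, -9)
w2 = Kw1 = (4·(-15) + 6·(-15) + (-5)·(-9); 4·(-15) + (-3)·(-15) + 4·(-9); (-4)·(-15) + 6·(-15) + 1·(-9)) = (-105, -51, -39)
w3 = Kw2 = (-531, -423, 75)
w4 = Kw3 = (-5037, -555, -339)
The requested component of w4 is -5037.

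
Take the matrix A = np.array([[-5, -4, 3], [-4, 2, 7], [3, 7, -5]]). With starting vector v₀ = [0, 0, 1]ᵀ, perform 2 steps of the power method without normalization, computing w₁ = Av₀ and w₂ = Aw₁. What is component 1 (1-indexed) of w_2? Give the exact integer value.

w1 = Av₀ = (3, 7, -5)
w2 = Aw1 = (-58, -33, 83)
The requested component of w2 is -58.

-58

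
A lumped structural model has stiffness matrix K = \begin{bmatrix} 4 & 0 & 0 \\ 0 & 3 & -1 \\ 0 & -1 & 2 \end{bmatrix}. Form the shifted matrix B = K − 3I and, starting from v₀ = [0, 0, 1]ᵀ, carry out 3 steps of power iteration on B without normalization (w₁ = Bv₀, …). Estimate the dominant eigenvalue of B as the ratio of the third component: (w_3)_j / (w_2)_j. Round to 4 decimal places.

B = K − 3I has rows (1, 0, 0); (0, 0, -1); (0, -1, -1)
w1 = Bv₀ = (0, -1, -1)
w2 = Bw1 = (0, 1, 2)
w3 = Bw2 = (0, -2, -3)
Ratio: -3/2 = -1.5000

μ ≈ -1.5000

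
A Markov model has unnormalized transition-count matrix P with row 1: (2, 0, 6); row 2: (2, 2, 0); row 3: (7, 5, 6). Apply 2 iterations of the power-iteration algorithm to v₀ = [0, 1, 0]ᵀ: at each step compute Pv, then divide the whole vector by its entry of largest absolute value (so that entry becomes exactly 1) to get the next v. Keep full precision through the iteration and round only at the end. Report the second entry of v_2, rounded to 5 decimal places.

Pv0 = (0.000000, 2.000000, 5.000000); divide by 5.000000 → v1 = (0.000000, 0.400000, 1.000000)
Pv1 = (6.000000, 0.800000, 8.000000); divide by 8.000000 → v2 = (0.750000, 0.100000, 1.000000)
Requested entry of v2: 4/40 = 0.10000

0.10000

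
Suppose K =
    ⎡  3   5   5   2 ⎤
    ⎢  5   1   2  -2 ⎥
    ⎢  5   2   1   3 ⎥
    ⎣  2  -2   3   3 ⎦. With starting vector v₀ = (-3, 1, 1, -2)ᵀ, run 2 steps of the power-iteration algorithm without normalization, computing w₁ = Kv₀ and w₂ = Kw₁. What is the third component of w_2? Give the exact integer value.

-82

w1 = Kv₀ = (3·(-3) + 5·1 + 5·1 + 2·(-2); 5·(-3) + 1·1 + 2·1 + (-2)·(-2); 5·(-3) + 2·1 + 1·1 + 3·(-2); 2·(-3) + (-2)·1 + 3·1 + 3·(-2)) = (-3, -8, -18, -11)
w2 = Kw1 = (3·(-3) + 5·(-8) + 5·(-18) + 2·(-11); 5·(-3) + 1·(-8) + 2·(-18) + (-2)·(-11); 5·(-3) + 2·(-8) + 1·(-18) + 3·(-11); 2·(-3) + (-2)·(-8) + 3·(-18) + 3·(-11)) = (-161, -37, -82, -77)
The requested component of w2 is -82.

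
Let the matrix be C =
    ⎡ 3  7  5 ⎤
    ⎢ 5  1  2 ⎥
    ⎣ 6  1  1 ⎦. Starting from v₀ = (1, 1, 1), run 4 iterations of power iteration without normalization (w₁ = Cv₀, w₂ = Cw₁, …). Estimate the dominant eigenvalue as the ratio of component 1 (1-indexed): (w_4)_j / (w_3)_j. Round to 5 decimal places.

w1 = Cv₀ = (3·1 + 7·1 + 5·1; 5·1 + 1·1 + 2·1; 6·1 + 1·1 + 1·1) = (15, 8, 8)
w2 = Cw1 = (3·15 + 7·8 + 5·8; 5·15 + 1·8 + 2·8; 6·15 + 1·8 + 1·8) = (141, 99, 106)
w3 = Cw2 = (1646, 1016, 1051)
w4 = Cw3 = (17305, 11348, 11943)
Ratio at component: 17305 / 1646 = 10.51337

λ ≈ 10.51337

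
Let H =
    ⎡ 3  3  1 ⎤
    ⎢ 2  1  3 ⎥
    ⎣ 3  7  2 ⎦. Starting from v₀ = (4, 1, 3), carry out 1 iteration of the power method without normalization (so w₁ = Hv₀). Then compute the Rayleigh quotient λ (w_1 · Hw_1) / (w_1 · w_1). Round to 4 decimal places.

λ ≈ 8.2215

w1 = Hv₀ = (18, 18, 25)
Hw1 = (133, 129, 230)
w1·Hw1 = 18·133 + 18·129 + 25·230 = 10466; w1·w1 = 18·18 + 18·18 + 25·25 = 1273
λ ≈ 10466/1273 = 8.2215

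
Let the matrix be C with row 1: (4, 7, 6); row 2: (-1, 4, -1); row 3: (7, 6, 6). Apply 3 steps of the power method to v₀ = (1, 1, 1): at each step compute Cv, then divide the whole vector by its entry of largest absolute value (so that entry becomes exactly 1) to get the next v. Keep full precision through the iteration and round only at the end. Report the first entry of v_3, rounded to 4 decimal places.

Cv0 = (17.00000, 2.00000, 19.00000); divide by 19.00000 → v1 = (0.89474, 0.10526, 1.00000)
Cv1 = (10.31579, -1.47368, 12.89474); divide by 12.89474 → v2 = (0.80000, -0.11429, 1.00000)
Cv2 = (8.40000, -2.25714, 10.91429); divide by 10.91429 → v3 = (0.76963, -0.20681, 1.00000)
Requested entry of v3: 2058/2674 = 0.7696

0.7696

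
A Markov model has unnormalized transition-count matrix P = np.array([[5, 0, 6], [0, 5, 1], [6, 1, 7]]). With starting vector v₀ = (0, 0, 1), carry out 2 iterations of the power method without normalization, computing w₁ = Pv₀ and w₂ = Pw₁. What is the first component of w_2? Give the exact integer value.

w1 = Pv₀ = (5·0 + 0·0 + 6·1; 0·0 + 5·0 + 1·1; 6·0 + 1·0 + 7·1) = (6, 1, 7)
w2 = Pw1 = (5·6 + 0·1 + 6·7; 0·6 + 5·1 + 1·7; 6·6 + 1·1 + 7·7) = (72, 12, 86)
The requested component of w2 is 72.

72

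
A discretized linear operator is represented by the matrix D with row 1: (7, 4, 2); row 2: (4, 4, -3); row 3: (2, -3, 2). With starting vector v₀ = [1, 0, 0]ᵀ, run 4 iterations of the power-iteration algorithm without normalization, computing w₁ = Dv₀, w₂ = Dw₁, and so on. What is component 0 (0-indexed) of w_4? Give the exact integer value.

w1 = Dv₀ = (7·1 + 4·0 + 2·0; 4·1 + 4·0 + (-3)·0; 2·1 + (-3)·0 + 2·0) = (7, 4, 2)
w2 = Dw1 = (7·7 + 4·4 + 2·2; 4·7 + 4·4 + (-3)·2; 2·7 + (-3)·4 + 2·2) = (69, 38, 6)
w3 = Dw2 = (647, 410, 36)
w4 = Dw3 = (6241, 4120, 136)
The requested component of w4 is 6241.

6241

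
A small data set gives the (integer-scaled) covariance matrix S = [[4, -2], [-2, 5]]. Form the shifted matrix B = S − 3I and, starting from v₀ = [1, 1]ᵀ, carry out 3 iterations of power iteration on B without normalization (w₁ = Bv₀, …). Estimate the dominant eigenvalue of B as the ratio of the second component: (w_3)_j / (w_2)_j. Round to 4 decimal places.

B = S − 3I has rows (1, -2); (-2, 2)
w1 = Bv₀ = (1·1 + (-2)·1; (-2)·1 + 2·1) = (-1, 0)
w2 = Bw1 = (1·(-1) + (-2)·0; (-2)·(-1) + 2·0) = (-1, 2)
w3 = Bw2 = (-5, 6)
Ratio: 6/2 = 3.0000

3.0000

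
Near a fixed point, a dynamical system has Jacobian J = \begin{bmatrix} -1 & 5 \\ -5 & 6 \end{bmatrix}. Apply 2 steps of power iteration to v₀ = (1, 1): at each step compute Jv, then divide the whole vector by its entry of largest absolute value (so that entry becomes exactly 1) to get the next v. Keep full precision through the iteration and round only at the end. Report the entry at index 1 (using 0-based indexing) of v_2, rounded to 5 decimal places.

1.00000

Jv0 = (4.000000, 1.000000); divide by 4.000000 → v1 = (1.000000, 0.250000)
Jv1 = (0.250000, -3.500000); divide by -3.500000 → v2 = (-0.071429, 1.000000)
Requested entry of v2: -14/-14 = 1.00000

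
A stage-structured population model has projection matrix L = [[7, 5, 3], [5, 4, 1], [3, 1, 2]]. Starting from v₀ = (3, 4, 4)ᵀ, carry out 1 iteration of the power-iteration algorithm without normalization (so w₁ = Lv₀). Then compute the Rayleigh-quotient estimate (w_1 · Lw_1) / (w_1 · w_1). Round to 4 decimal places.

w1 = Lv₀ = (7·3 + 5·4 + 3·4; 5·3 + 4·4 + 1·4; 3·3 + 1·4 + 2·4) = (53, 35, 21)
Lw1 = (609, 426, 236)
w1·Lw1 = 53·609 + 35·426 + 21·236 = 52143; w1·w1 = 53·53 + 35·35 + 21·21 = 4475
λ ≈ 52143/4475 = 11.6521

11.6521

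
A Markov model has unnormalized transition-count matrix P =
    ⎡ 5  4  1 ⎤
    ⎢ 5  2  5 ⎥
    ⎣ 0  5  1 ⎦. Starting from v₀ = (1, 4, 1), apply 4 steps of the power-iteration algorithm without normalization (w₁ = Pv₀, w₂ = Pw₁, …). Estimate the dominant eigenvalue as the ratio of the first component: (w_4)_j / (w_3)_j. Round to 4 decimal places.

w1 = Pv₀ = (5·1 + 4·4 + 1·1; 5·1 + 2·4 + 5·1; 0·1 + 5·4 + 1·1) = (22, 18, 21)
w2 = Pw1 = (5·22 + 4·18 + 1·21; 5·22 + 2·18 + 5·21; 0·22 + 5·18 + 1·21) = (203, 251, 111)
w3 = Pw2 = (2130, 2072, 1366)
w4 = Pw3 = (20304, 21624, 11726)
Ratio at component: 20304 / 2130 = 9.5324

λ ≈ 9.5324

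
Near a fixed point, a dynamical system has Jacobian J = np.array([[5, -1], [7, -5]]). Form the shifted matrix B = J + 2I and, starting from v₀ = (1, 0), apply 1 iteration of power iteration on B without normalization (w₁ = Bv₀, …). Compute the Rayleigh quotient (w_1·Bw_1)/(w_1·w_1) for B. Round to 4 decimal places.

B = J + 2I has rows (7, -1); (7, -3)
w1 = Bv₀ = (7, 7)
Bw1 = (42, 28)
w1·Bw1 = 490; w1·w1 = 98; μ ≈ 490/98 = 5.0000

5.0000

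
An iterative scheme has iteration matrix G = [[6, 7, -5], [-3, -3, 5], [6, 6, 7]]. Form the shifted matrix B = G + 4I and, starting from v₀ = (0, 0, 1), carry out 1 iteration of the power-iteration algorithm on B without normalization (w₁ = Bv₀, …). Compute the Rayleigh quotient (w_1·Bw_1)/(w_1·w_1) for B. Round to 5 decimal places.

B = G + 4I has rows (10, 7, -5); (-3, 1, 5); (6, 6, 11)
w1 = Bv₀ = (-5, 5, 11)
Bw1 = (-70, 75, 121)
w1·Bw1 = 2056; w1·w1 = 171; μ ≈ 2056/171 = 12.02339

μ ≈ 12.02339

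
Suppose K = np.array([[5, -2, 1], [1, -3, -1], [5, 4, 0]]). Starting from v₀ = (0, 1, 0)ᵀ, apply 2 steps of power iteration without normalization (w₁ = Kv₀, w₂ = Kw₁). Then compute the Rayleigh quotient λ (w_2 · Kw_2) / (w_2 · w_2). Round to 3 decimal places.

w1 = Kv₀ = (-2, -3, 4)
w2 = Kw1 = (0, 3, -22)
Kw2 = (-28, 13, 12)
w2·Kw2 = 0·(-28) + 3·13 + (-22)·12 = -225; w2·w2 = 0·0 + 3·3 + (-22)·(-22) = 493
λ ≈ -225/493 = -0.456

-0.456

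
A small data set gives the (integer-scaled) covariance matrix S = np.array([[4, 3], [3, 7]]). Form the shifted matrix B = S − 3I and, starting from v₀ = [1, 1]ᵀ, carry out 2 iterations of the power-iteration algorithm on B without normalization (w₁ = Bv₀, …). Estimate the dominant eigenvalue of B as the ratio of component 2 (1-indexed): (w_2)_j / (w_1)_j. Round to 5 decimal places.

5.71429

B = S − 3I has rows (1, 3); (3, 4)
w1 = Bv₀ = (1·1 + 3·1; 3·1 + 4·1) = (4, 7)
w2 = Bw1 = (1·4 + 3·7; 3·4 + 4·7) = (25, 40)
Ratio: 40/7 = 5.71429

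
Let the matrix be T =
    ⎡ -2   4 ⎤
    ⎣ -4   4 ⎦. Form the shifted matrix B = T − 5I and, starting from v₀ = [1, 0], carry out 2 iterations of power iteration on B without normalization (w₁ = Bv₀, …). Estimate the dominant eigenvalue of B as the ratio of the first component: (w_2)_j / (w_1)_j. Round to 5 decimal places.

-4.71429

B = T − 5I has rows (-7, 4); (-4, -1)
w1 = Bv₀ = ((-7)·1 + 4·0; (-4)·1 + (-1)·0) = (-7, -4)
w2 = Bw1 = ((-7)·(-7) + 4·(-4); (-4)·(-7) + (-1)·(-4)) = (33, 32)
Ratio: 33/-7 = -4.71429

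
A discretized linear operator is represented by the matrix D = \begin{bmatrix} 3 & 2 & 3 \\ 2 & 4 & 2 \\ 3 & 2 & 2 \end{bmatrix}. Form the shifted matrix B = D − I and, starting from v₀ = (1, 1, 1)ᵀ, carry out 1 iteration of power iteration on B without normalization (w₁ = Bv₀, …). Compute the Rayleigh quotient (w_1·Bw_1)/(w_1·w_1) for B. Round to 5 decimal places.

μ ≈ 6.69403

B = D − I has rows (2, 2, 3); (2, 3, 2); (3, 2, 1)
w1 = Bv₀ = (2·1 + 2·1 + 3·1; 2·1 + 3·1 + 2·1; 3·1 + 2·1 + 1·1) = (7, 7, 6)
Bw1 = (46, 47, 41)
w1·Bw1 = 897; w1·w1 = 134; μ ≈ 897/134 = 6.69403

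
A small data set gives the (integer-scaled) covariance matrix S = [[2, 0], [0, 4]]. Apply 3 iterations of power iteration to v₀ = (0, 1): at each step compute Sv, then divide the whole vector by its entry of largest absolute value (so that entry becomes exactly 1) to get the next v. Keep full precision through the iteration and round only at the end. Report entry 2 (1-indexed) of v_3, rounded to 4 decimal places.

Sv0 = (0.00000, 4.00000); divide by 4.00000 → v1 = (0.00000, 1.00000)
Sv1 = (0.00000, 4.00000); divide by 4.00000 → v2 = (0.00000, 1.00000)
Sv2 = (0.00000, 4.00000); divide by 4.00000 → v3 = (0.00000, 1.00000)
Requested entry of v3: 64/64 = 1.0000

1.0000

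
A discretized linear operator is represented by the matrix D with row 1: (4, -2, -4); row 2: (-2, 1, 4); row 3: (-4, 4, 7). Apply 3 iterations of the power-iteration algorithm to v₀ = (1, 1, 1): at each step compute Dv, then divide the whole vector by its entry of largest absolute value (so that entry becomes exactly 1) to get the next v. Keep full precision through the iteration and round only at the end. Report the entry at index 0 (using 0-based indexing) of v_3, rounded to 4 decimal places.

-0.6498

Dv0 = (-2.00000, 3.00000, 7.00000); divide by 7.00000 → v1 = (-0.28571, 0.42857, 1.00000)
Dv1 = (-6.00000, 5.00000, 9.85714); divide by 9.85714 → v2 = (-0.60870, 0.50725, 1.00000)
Dv2 = (-7.44928, 5.72464, 11.46377); divide by 11.46377 → v3 = (-0.64981, 0.49937, 1.00000)
Requested entry of v3: -514/791 = -0.6498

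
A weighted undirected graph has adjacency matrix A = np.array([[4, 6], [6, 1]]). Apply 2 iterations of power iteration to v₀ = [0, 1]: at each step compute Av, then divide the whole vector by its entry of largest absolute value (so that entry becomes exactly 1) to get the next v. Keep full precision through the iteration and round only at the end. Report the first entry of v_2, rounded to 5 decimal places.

0.81081

Av0 = (6.000000, 1.000000); divide by 6.000000 → v1 = (1.000000, 0.166667)
Av1 = (5.000000, 6.166667); divide by 6.166667 → v2 = (0.810811, 1.000000)
Requested entry of v2: 30/37 = 0.81081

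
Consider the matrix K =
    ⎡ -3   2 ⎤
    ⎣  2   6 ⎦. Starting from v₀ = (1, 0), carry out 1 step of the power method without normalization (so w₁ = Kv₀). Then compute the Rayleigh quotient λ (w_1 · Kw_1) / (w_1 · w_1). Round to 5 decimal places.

λ ≈ -2.07692

w1 = Kv₀ = (-3, 2)
Kw1 = (13, 6)
w1·Kw1 = (-3)·13 + 2·6 = -27; w1·w1 = (-3)·(-3) + 2·2 = 13
λ ≈ -27/13 = -2.07692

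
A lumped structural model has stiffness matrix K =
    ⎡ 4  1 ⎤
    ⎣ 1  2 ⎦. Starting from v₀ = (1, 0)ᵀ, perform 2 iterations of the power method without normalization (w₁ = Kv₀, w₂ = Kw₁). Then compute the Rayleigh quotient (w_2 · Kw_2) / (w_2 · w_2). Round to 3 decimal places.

w1 = Kv₀ = (4·1 + 1·0; 1·1 + 2·0) = (4, 1)
w2 = Kw1 = (4·4 + 1·1; 1·4 + 2·1) = (17, 6)
Kw2 = (74, 29)
w2·Kw2 = 17·74 + 6·29 = 1432; w2·w2 = 17·17 + 6·6 = 325
λ ≈ 1432/325 = 4.406

4.406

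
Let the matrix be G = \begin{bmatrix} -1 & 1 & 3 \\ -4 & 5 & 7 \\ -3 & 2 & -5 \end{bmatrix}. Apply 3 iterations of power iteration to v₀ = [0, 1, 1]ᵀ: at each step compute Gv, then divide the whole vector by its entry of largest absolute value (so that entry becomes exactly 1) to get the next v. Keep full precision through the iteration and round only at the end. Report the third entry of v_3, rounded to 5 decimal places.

-0.27922

Gv0 = (4.000000, 12.000000, -3.000000); divide by 12.000000 → v1 = (0.333333, 1.000000, -0.250000)
Gv1 = (-0.083333, 1.916667, 2.250000); divide by 2.250000 → v2 = (-0.037037, 0.851852, 1.000000)
Gv2 = (3.888889, 11.407407, -3.185185); divide by 11.407407 → v3 = (0.340909, 1.000000, -0.279221)
Requested entry of v3: -86/308 = -0.27922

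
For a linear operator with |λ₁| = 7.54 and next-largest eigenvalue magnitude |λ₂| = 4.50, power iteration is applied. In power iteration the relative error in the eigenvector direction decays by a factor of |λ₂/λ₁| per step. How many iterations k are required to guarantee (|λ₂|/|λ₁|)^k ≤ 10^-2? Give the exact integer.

9

|λ₂/λ₁| = 4.50/7.54 = 0.59682
Need k ≥ ln(10^-2) / ln(0.59682) = -4.6052 / -0.5161 ≈ 8.922
Smallest integer k satisfying the bound: 9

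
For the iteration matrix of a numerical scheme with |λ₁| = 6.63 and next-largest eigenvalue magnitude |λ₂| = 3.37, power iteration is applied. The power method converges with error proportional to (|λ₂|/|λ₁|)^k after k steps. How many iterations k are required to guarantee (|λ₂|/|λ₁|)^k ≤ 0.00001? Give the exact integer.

|λ₂/λ₁| = 3.37/6.63 = 0.50830
Need k ≥ ln(0.00001) / ln(0.50830) = -11.5129 / -0.6767 ≈ 17.014
Smallest integer k satisfying the bound: 18

18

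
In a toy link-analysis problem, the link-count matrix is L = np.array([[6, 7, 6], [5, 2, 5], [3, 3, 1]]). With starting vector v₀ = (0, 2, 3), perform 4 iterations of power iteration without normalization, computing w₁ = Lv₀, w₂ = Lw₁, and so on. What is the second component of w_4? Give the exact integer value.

41257

w1 = Lv₀ = (6·0 + 7·2 + 6·3; 5·0 + 2·2 + 5·3; 3·0 + 3·2 + 1·3) = (32, 19, 9)
w2 = Lw1 = (6·32 + 7·19 + 6·9; 5·32 + 2·19 + 5·9; 3·32 + 3·19 + 1·9) = (379, 243, 162)
w3 = Lw2 = (4947, 3191, 2028)
w4 = Lw3 = (64187, 41257, 26442)
The requested component of w4 is 41257.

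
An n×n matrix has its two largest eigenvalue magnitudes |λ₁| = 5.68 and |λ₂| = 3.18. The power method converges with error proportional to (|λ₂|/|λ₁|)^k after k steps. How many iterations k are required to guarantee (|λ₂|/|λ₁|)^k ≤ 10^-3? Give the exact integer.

12

|λ₂/λ₁| = 3.18/5.68 = 0.55986
Need k ≥ ln(10^-3) / ln(0.55986) = -6.9078 / -0.5801 ≈ 11.908
Smallest integer k satisfying the bound: 12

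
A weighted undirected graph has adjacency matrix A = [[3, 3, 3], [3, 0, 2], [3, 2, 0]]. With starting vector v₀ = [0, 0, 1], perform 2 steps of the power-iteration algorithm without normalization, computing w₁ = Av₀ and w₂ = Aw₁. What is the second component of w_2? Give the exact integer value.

w1 = Av₀ = (3, 2, 0)
w2 = Aw1 = (15, 9, 13)
The requested component of w2 is 9.

9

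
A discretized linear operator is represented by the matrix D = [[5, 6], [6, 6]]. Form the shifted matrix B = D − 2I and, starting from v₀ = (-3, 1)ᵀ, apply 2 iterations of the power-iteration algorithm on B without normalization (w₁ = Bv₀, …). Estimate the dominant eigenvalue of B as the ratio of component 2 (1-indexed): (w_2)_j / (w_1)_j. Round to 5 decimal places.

B = D − 2I has rows (3, 6); (6, 4)
w1 = Bv₀ = (3·(-3) + 6·1; 6·(-3) + 4·1) = (-3, -14)
w2 = Bw1 = (3·(-3) + 6·(-14); 6·(-3) + 4·(-14)) = (-93, -74)
Ratio: -74/-14 = 5.28571

5.28571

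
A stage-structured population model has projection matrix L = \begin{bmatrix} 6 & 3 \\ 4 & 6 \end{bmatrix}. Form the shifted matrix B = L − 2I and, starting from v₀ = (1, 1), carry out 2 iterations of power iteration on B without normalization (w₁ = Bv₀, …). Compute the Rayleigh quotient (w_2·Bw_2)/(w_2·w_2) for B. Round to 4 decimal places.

μ ≈ 7.4645

B = L − 2I has rows (4, 3); (4, 4)
w1 = Bv₀ = (7, 8)
w2 = Bw1 = (52, 60)
Bw2 = (388, 448)
w2·Bw2 = 47056; w2·w2 = 6304; μ ≈ 47056/6304 = 7.4645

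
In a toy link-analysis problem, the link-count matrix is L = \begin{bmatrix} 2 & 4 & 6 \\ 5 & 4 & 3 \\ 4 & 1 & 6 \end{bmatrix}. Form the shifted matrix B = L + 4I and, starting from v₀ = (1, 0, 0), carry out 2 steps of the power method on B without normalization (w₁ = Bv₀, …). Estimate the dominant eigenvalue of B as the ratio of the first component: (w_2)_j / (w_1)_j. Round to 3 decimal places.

B = L + 4I has rows (6, 4, 6); (5, 8, 3); (4, 1, 10)
w1 = Bv₀ = (6, 5, 4)
w2 = Bw1 = (80, 82, 69)
Ratio: 80/6 = 13.333

μ ≈ 13.333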